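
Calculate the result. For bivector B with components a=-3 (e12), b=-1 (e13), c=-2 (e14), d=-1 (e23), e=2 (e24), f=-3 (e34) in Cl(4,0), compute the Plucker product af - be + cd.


Plucker relation: af - be + cd
a*f = (-3)*(-3) = 9
b*e = (-1)*2 = -2
c*d = (-2)*(-1) = 2
af - be + cd = 9 - (-2) + 2
= 13


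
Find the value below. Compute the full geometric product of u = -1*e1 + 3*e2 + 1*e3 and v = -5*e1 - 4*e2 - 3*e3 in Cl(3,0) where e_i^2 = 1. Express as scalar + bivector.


In Cl(3,0): e_i^2 = 1, e_ie_j = -e_je_i for i != j.
Scalar part = u . v = (-1)*(-5) + 3*(-4) + 1*(-3)
= 5 + (-12) + (-3) = -10
e12 coeff = (-1)*(-4) - 3*(-5) = 4 - (-15) = 19
e13 coeff = (-1)*(-3) - 1*(-5) = 3 - (-5) = 8
e23 coeff = 3*(-3) - 1*(-4) = -9 - (-4) = -5
uv = -10 + 19*e12 + 8*e13 - 5*e23


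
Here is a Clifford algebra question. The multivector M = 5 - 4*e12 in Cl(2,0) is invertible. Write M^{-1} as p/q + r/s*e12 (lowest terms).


M = 5 - 4*e12, where e12^2 = -1.
Since M commutes with its reverse ~M = a - b*e12, M * ~M = a^2 - b^2*e12^2 = a^2 + b^2.
So M^{-1} = ~M / (a^2 + b^2) = (a - b*e12)/(a^2 + b^2).
a^2 + b^2 = 25 + 16 = 41
Scalar part = 5/41 = 5/41
Bivector coeff = 4/41 = 4/41
M^{-1} = 5/41 + 4/41*e12


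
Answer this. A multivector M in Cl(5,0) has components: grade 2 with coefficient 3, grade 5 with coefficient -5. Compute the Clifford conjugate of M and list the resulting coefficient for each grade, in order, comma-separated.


Clifford conjugate sign for grade k: (-1)^(k(k+1)/2)
Grade 2: (-1)^(2*3/2) = (-1)^3 = -1, coeff 3 -> -3
Grade 5: (-1)^(5*6/2) = (-1)^15 = -1, coeff -5 -> 5
Conjugated coefficients: -3, 5


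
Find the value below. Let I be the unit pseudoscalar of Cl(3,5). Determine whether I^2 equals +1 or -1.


The pseudoscalar I = e1...e_n (product of all n generators) of Cl(p,q) satisfies I^2 = (-1)^(q + n(n-1)/2).
p = 3, q = 5, n = p + q = 8
n(n-1)/2 = 8 * 7 / 2 = 28
Exponent = q + n(n-1)/2 = 5 + 28 = 33
I^2 = (-1)^33 = -1


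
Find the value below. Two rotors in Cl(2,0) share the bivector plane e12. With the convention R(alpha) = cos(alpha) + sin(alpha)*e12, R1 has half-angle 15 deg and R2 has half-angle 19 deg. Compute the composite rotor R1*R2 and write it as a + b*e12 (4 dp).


Same-plane rotors commute and their half-angles add:
R1*R2 = cos(a1 + a2) + sin(a1 + a2)*e12.
a1 + a2 = 15 + 19 = 34 deg
cos(34 deg) = 0.8290
sin(34 deg) = 0.5592
R1*R2 = 0.8290 + 0.5592*e12


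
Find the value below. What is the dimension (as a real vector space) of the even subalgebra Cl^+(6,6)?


Even subalgebra dimension = 2^(n-1)
n = 6 + 6 = 12
2^(12 - 1) = 2^11 = 2048
Verification: sum of C(12,k) for even k = 1 + 66 + 495 + 924 + 495 + 66 + 1 = 2048
Result = 2048


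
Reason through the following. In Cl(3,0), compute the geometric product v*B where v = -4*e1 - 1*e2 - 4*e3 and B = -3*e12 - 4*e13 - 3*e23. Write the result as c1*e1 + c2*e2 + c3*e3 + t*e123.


vB has grade-1 (vector) and grade-3 (trivector) parts: vB = (v _| B) + (v ^ B).
Vector part <vB>_1:
  e1: -v2*b12 - v3*b13 = -(-1)*(-3) - (-4)*(-4) = -19
  e2: v1*b12 - v3*b23 = (-4)*(-3) - (-4)*(-3) = 0
  e3: v1*b13 + v2*b23 = (-4)*(-4) + (-1)*(-3) = 19
Trivector part <vB>_3:
  e123: v1*b23 - v2*b13 + v3*b12 = (-4)*(-3) - (-1)*(-4) + (-4)*(-3) = 20
vB = -19*e1 + 0*e2 + 19*e3 + 20*e123


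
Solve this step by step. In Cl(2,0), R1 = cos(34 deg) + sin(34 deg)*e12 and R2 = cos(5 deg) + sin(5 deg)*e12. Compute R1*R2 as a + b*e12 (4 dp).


Same-plane rotors commute and their half-angles add:
R1*R2 = cos(a1 + a2) + sin(a1 + a2)*e12.
a1 + a2 = 34 + 5 = 39 deg
cos(39 deg) = 0.7771
sin(39 deg) = 0.6293
R1*R2 = 0.7771 + 0.6293*e12


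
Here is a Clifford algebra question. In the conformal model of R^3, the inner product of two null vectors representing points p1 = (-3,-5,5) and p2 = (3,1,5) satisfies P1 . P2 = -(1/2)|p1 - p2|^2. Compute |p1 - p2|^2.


p1 - p2 = (-6, -6, 0)
|p1 - p2|^2 = (-6)^2 + (-6)^2 + 0^2
= 36 + 36 + 0
= 72


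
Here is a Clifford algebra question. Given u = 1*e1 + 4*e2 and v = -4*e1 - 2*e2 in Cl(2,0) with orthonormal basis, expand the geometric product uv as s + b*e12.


Expand: (1*e1 + 4*e2)(-4*e1 - 2*e2)
= 1*(-4)*e1e1 + 1*(-2)*e1e2 + 4*(-4)*e2e1 + 4*(-2)*e2e2
Using e1^2 = e2^2 = 1, e2e1 = -e1e2:
Scalar part s = 1*(-4) + 4*(-2) = -4 + (-8) = -12
Bivector part b = 1*(-2) - 4*(-4) = -2 - (-16) = 14
uv = -12 + 14*e12


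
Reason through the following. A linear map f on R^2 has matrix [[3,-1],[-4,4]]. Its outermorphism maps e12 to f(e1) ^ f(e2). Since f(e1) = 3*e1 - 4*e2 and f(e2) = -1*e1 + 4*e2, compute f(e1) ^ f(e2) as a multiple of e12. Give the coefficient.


The outermorphism of a linear map f sends e1^e2 to f(e1)^f(e2).
f(e1) = 3*e1 - 4*e2
f(e2) = -1*e1 + 4*e2
f(e1) ^ f(e2) = (3*e1 - 4*e2) ^ (-1*e1 + 4*e2)
= 3*4*e12 + (-4)*(-1)*e21
= (12 - 4)*e12
= 8*e12
Coefficient = 8


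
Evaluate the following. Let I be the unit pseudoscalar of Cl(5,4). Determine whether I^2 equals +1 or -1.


The pseudoscalar I = e1...e_n (product of all n generators) of Cl(p,q) satisfies I^2 = (-1)^(q + n(n-1)/2).
p = 5, q = 4, n = p + q = 9
n(n-1)/2 = 9 * 8 / 2 = 36
Exponent = q + n(n-1)/2 = 4 + 36 = 40
I^2 = (-1)^40 = +1


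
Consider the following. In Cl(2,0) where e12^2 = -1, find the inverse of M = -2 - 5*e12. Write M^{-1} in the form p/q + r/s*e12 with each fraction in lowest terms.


M = -2 - 5*e12, where e12^2 = -1.
Since M commutes with its reverse ~M = a - b*e12, M * ~M = a^2 - b^2*e12^2 = a^2 + b^2.
So M^{-1} = ~M / (a^2 + b^2) = (a - b*e12)/(a^2 + b^2).
a^2 + b^2 = 4 + 25 = 29
Scalar part = -2/29 = -2/29
Bivector coeff = 5/29 = 5/29
M^{-1} = -2/29 + 5/29*e12


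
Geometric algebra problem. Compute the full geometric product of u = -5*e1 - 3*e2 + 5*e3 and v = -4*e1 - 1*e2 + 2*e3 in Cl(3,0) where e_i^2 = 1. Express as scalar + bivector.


In Cl(3,0): e_i^2 = 1, e_ie_j = -e_je_i for i != j.
Scalar part = u . v = (-5)*(-4) + (-3)*(-1) + 5*2
= 20 + 3 + 10 = 33
e12 coeff = (-5)*(-1) - (-3)*(-4) = 5 - 12 = -7
e13 coeff = (-5)*2 - 5*(-4) = -10 - (-20) = 10
e23 coeff = (-3)*2 - 5*(-1) = -6 - (-5) = -1
uv = 33 - 7*e12 + 10*e13 - 1*e23


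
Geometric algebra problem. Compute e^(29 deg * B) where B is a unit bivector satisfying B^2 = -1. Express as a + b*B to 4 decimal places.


For a unit bivector B with B^2 = -1, the exponential series gives
e^(theta*B) = cos(theta) + sin(theta)*B (the GA analogue of Euler's formula).
theta = 29 degrees = 0.506145 rad
cos(29 deg) = 0.8746
sin(29 deg) = 0.4848
exp(theta*B) = 0.8746 + 0.4848*B


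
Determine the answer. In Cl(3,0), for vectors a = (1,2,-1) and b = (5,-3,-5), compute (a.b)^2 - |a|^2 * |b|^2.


a . b = 1*5 + 2*(-3) + (-1)*(-5)
= 5 + (-6) + 5 = 4
|a|^2 = 1^2 + 2^2 + (-1)^2 = 6
|b|^2 = 5^2 + (-3)^2 + (-5)^2 = 59
(a.b)^2 = 4^2 = 16
|a|^2 * |b|^2 = 6 * 59 = 354
Result = 16 - 354 = -338


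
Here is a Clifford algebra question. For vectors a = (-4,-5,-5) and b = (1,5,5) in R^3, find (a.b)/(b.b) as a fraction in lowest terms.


Projection coefficient = (a . b) / (b . b)
a . b = (-4)*1 + (-5)*5 + (-5)*5
= -4 + (-25) + (-25) = -54
b . b = 1^2 + 5^2 + 5^2
= 1 + 25 + 25 = 51
Coefficient = -54/51
In lowest terms: -18/17


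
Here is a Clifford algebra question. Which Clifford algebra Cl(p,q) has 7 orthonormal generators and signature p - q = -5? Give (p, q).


We need p + q = 7 and p - q = -5.
Adding: 2p = 7 + (-5) = 2, so p = 1.
Then q = 7 - 1 = 6.
(p, q) = (1, 6)


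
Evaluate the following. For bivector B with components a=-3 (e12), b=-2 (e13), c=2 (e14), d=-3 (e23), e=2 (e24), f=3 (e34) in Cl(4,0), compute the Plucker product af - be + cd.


Plucker relation: af - be + cd
a*f = (-3)*3 = -9
b*e = (-2)*2 = -4
c*d = 2*(-3) = -6
af - be + cd = -9 - (-4) + (-6)
= -11


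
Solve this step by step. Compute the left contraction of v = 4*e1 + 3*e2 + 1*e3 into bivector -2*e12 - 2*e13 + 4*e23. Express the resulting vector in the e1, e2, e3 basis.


Left contraction v _| B = <vB>_1 (grade-1 part of the geometric product vB).
Using e1_|e12 = e2, e2_|e12 = -e1, e1_|e13 = e3, e3_|e13 = -e1, e2_|e23 = e3, e3_|e23 = -e2:
e1 coeff: -v2*b12 - v3*b13 = -(3)*(-2) - (1)*(-2) = 8
e2 coeff: v1*b12 - v3*b23 = (4)*(-2) - (1)*(4) = -12
e3 coeff: v1*b13 + v2*b23 = (4)*(-2) + (3)*(4) = 4
v _| B = 8*e1 - 12*e2 + 4*e3


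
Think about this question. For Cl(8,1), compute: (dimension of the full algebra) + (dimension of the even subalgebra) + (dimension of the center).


n = 8 + 1 = 9
Total dim = 2^9 = 512
Even subalgebra dim = 2^8 = 256
n is odd, so center dim = 2
Sum = 512 + 256 + 2 = 770


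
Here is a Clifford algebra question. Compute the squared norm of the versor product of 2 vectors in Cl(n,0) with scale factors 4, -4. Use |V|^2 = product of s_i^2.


Each vector v_i has |v_i|^2 = s_i^2
Squared scales: 4^2 = 16, (-4)^2 = 16
|V|^2 = 16 * 16
= 256


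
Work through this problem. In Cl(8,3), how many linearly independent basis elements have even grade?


Even subalgebra dimension = 2^(n-1)
n = 8 + 3 = 11
2^(11 - 1) = 2^10 = 1024
Verification: sum of C(11,k) for even k = 1 + 55 + 330 + 462 + 165 + 11 = 1024
Result = 1024


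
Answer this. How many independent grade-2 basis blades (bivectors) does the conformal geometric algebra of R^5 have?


The conformal model of R^5 uses Cl(6,1) with m = 5 + 2 = 7 generators.
Number of grade-2 blades = C(m, 2) = C(7, 2)
= 7*6/2 = 21


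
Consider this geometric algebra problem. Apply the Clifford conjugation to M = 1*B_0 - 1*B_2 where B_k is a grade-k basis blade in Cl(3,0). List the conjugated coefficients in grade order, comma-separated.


Clifford conjugate sign for grade k: (-1)^(k(k+1)/2)
Grade 0: (-1)^(0*1/2) = (-1)^0 = 1, coeff 1 -> 1
Grade 2: (-1)^(2*3/2) = (-1)^3 = -1, coeff -1 -> 1
Conjugated coefficients: 1, 1


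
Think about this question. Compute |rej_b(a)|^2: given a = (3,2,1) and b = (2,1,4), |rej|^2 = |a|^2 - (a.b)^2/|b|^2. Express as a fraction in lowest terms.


|a|^2 = 3^2 + 2^2 + 1^2 = 14
|b|^2 = 2^2 + 1^2 + 4^2 = 21
a . b = 3*2 + 2*1 + 1*4 = 12
(a.b)^2 = 12^2 = 144
|rej|^2 = 14 - 144/21
= (294 - 144)/21
= 150/21
In lowest terms: 50/7


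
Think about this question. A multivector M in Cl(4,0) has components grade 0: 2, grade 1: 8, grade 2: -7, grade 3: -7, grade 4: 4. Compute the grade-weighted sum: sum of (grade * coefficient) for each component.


Grade-weighted sum = sum of grade_k * coefficient_k
0*2 = 0
1*8 = 8
2*(-7) = -14
3*(-7) = -21
4*4 = 16
Total = 0 + 8 + (-14) + (-21) + 16 = -11


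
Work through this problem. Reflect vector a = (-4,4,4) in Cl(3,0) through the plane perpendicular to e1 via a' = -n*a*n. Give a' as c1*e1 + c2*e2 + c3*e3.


Reflection formula: a' = -n*a*n, with n = e1 (unit vector, n^2 = 1).
For reflection through hyperplane perp to e1:
The component along e1 flips sign, others stay.
a = (-4, 4, 4)
a' = (4, 4, 4)
a' = 4*e1 + 4*e2 + 4*e3


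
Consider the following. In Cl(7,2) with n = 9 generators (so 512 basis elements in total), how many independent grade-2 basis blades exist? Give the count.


Number of grade-k basis blades in Cl(p,q) with n = p + q is C(n, k).
n = 7 + 2 = 9
C(9, 2) = 9! / (2! * 7!)
= 362880 / (2 * 5040)
= 36


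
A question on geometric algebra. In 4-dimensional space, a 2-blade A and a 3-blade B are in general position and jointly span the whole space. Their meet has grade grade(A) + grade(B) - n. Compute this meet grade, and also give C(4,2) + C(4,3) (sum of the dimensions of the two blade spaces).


Meet grade = grade(A) + grade(B) - n
= 2 + 3 - 4 = 1
C(4,2) = 6
C(4,3) = 4
dim_A + dim_B = 6 + 4 = 10


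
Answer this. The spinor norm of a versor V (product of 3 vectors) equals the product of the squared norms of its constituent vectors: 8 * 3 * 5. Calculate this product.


Spinor norm N(V) = |v1|^2 * |v2|^2 * ... * |v3|^2
= 8 * 3 * 5
Running product: 8, 24, 120
N(V) = 120


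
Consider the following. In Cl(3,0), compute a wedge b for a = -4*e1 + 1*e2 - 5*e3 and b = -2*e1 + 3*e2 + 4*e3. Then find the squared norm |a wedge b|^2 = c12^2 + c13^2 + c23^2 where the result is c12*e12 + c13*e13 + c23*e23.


a wedge b = (a1*b2 - a2*b1)*e12 + (a1*b3 - a3*b1)*e13 + (a2*b3 - a3*b2)*e23
e12 coeff: (-4)*3 - 1*(-2) = -12 - (-2) = -10
e13 coeff: (-4)*4 - (-5)*(-2) = -16 - 10 = -26
e23 coeff: 1*4 - (-5)*3 = 4 - (-15) = 19
|a wedge b|^2 = (-10)^2 + (-26)^2 + 19^2
= 100 + 676 + 361
= 1137


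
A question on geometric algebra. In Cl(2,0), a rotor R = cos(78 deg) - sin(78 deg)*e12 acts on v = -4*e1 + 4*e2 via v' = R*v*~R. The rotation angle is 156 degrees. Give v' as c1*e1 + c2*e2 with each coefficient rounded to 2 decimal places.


Rotor R = cos(78deg) - sin(78deg)*e12
Rotation angle theta = 2 * 78 = 156 degrees
v' = R*v*~R rotates v by theta.
cos(156deg) = -0.9135, sin(156deg) = 0.4067
v'_1 = -4*cos(156deg) - 4*sin(156deg)
= -4*(-0.9135) - 4*0.4067
= 2.03
v'_2 = -4*sin(156deg) + 4*cos(156deg)
= -4*0.4067 + 4*(-0.9135)
= -5.28
v' = 2.03*e1 - 5.28*e2


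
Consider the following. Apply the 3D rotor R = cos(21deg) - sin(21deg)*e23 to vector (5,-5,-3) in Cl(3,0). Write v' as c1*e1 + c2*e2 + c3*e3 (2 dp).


Rotor R = cos(21deg) - sin(21deg)*e23
Rotation angle theta = 2 * 21 = 42 degrees in the e23 plane (e2 -> e3).
The component perpendicular to the plane (e1) is invariant: v'_1 = v1 = 5.00
cos(42deg) = 0.7431, sin(42deg) = 0.6691
v'_2 = v2*cos(theta) - v3*sin(theta) = -5*0.7431 - (-3)*0.6691 = -1.71
v'_3 = v2*sin(theta) + v3*cos(theta) = -5*0.6691 + (-3)*0.7431 = -5.58
v' = 5.00*e1 - 1.71*e2 - 5.58*e3


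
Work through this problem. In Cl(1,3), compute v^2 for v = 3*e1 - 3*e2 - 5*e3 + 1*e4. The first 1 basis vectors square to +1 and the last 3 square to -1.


v^2 = sum of c_i^2 * e_i^2
Positive signature terms (e_i^2 = +1): 3^2 = 9
Negative signature terms (e_j^2 = -1): (-3)^2 + (-5)^2 + 1^2 = 35
v^2 = 9 - 35 = -26


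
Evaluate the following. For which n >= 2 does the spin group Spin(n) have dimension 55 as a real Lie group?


dim Spin(n) = dim so(n) = n(n-1)/2.
Solve n(n-1)/2 = 55, i.e. n^2 - n - 110 = 0.
Discriminant = 1 + 8*55 = 441
n = (1 + sqrt(441))/2 = (1 + 21)/2 = 11


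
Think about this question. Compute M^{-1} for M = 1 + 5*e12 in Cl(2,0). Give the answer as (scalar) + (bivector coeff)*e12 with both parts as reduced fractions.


M = 1 + 5*e12, where e12^2 = -1.
Since M commutes with its reverse ~M = a - b*e12, M * ~M = a^2 - b^2*e12^2 = a^2 + b^2.
So M^{-1} = ~M / (a^2 + b^2) = (a - b*e12)/(a^2 + b^2).
a^2 + b^2 = 1 + 25 = 26
Scalar part = 1/26 = 1/26
Bivector coeff = -5/26 = -5/26
M^{-1} = 1/26 - 5/26*e12


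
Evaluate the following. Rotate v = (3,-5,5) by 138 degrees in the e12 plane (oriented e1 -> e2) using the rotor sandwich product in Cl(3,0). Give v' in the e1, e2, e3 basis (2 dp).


Rotor R = cos(69deg) - sin(69deg)*e12
Rotation angle theta = 2 * 69 = 138 degrees in the e12 plane (e1 -> e2).
The component perpendicular to the plane (e3) is invariant: v'_3 = v3 = 5.00
cos(138deg) = -0.7431, sin(138deg) = 0.6691
v'_1 = v1*cos(theta) - v2*sin(theta) = 3*(-0.7431) - (-5)*0.6691 = 1.12
v'_2 = v1*sin(theta) + v2*cos(theta) = 3*0.6691 + (-5)*(-0.7431) = 5.72
v' = 1.12*e1 + 5.72*e2 + 5.00*e3


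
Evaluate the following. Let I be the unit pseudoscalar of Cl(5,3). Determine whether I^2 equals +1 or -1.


The pseudoscalar I = e1...e_n (product of all n generators) of Cl(p,q) satisfies I^2 = (-1)^(q + n(n-1)/2).
p = 5, q = 3, n = p + q = 8
n(n-1)/2 = 8 * 7 / 2 = 28
Exponent = q + n(n-1)/2 = 3 + 28 = 31
I^2 = (-1)^31 = -1


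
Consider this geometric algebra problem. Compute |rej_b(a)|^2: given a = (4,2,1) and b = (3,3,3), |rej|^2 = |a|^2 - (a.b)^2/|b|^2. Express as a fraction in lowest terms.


|a|^2 = 4^2 + 2^2 + 1^2 = 21
|b|^2 = 3^2 + 3^2 + 3^2 = 27
a . b = 4*3 + 2*3 + 1*3 = 21
(a.b)^2 = 21^2 = 441
|rej|^2 = 21 - 441/27
= (567 - 441)/27
= 126/27
In lowest terms: 14/3


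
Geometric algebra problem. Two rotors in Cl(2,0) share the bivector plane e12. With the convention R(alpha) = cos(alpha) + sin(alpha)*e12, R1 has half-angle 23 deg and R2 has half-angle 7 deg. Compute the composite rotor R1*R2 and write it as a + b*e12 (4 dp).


Same-plane rotors commute and their half-angles add:
R1*R2 = cos(a1 + a2) + sin(a1 + a2)*e12.
a1 + a2 = 23 + 7 = 30 deg
cos(30 deg) = 0.8660
sin(30 deg) = 0.5000
R1*R2 = 0.8660 + 0.5000*e12


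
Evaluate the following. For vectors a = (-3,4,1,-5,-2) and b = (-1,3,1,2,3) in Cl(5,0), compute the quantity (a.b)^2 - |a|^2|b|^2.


a . b = (-3)*(-1) + 4*3 + 1*1 + (-5)*2 + (-2)*3
= 3 + 12 + 1 + (-10) + (-6) = 0
|a|^2 = (-3)^2 + 4^2 + 1^2 + (-5)^2 + (-2)^2 = 55
|b|^2 = (-1)^2 + 3^2 + 1^2 + 2^2 + 3^2 = 24
(a.b)^2 = 0^2 = 0
|a|^2 * |b|^2 = 55 * 24 = 1320
Result = 0 - 1320 = -1320


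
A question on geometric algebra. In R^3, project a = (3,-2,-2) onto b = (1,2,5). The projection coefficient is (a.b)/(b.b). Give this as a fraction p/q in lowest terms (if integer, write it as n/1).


Projection coefficient = (a . b) / (b . b)
a . b = 3*1 + (-2)*2 + (-2)*5
= 3 + (-4) + (-10) = -11
b . b = 1^2 + 2^2 + 5^2
= 1 + 4 + 25 = 30
Coefficient = -11/30
In lowest terms: -11/30


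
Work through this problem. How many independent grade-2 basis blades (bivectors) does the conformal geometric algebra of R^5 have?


The conformal model of R^5 uses Cl(6,1) with m = 5 + 2 = 7 generators.
Number of grade-2 blades = C(m, 2) = C(7, 2)
= 7*6/2 = 21


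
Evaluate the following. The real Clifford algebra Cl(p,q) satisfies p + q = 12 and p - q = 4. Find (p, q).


We need p + q = 12 and p - q = 4.
Adding: 2p = 12 + 4 = 16, so p = 8.
Then q = 12 - 8 = 4.
(p, q) = (8, 4)


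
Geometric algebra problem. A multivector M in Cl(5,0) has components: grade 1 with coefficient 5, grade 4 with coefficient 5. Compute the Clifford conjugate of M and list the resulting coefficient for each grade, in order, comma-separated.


Clifford conjugate sign for grade k: (-1)^(k(k+1)/2)
Grade 1: (-1)^(1*2/2) = (-1)^1 = -1, coeff 5 -> -5
Grade 4: (-1)^(4*5/2) = (-1)^10 = 1, coeff 5 -> 5
Conjugated coefficients: -5, 5


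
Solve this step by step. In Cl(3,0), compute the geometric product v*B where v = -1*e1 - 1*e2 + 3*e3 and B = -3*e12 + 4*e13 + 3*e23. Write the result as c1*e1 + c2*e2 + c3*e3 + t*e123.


vB has grade-1 (vector) and grade-3 (trivector) parts: vB = (v _| B) + (v ^ B).
Vector part <vB>_1:
  e1: -v2*b12 - v3*b13 = -(-1)*(-3) - (3)*(4) = -15
  e2: v1*b12 - v3*b23 = (-1)*(-3) - (3)*(3) = -6
  e3: v1*b13 + v2*b23 = (-1)*(4) + (-1)*(3) = -7
Trivector part <vB>_3:
  e123: v1*b23 - v2*b13 + v3*b12 = (-1)*(3) - (-1)*(4) + (3)*(-3) = -8
vB = -15*e1 - 6*e2 - 7*e3 - 8*e123


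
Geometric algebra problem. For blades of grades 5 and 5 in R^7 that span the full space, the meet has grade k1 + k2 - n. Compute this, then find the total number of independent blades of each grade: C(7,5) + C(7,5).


Meet grade = grade(A) + grade(B) - n
= 5 + 5 - 7 = 3
C(7,5) = 21
C(7,5) = 21
dim_A + dim_B = 21 + 21 = 42


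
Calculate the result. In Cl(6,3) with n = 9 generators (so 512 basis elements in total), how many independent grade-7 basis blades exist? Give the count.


Number of grade-k basis blades in Cl(p,q) with n = p + q is C(n, k).
n = 6 + 3 = 9
C(9, 7) = 9! / (7! * 2!)
= 362880 / (5040 * 2)
= 36


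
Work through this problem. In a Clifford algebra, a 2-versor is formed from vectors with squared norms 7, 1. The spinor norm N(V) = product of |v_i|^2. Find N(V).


Spinor norm N(V) = |v1|^2 * |v2|^2 * ... * |v2|^2
= 7 * 1
Running product: 7, 7
N(V) = 7


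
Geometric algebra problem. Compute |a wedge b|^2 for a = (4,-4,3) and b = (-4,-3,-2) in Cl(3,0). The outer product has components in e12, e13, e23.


a wedge b = (a1*b2 - a2*b1)*e12 + (a1*b3 - a3*b1)*e13 + (a2*b3 - a3*b2)*e23
e12 coeff: 4*(-3) - (-4)*(-4) = -12 - 16 = -28
e13 coeff: 4*(-2) - 3*(-4) = -8 - (-12) = 4
e23 coeff: (-4)*(-2) - 3*(-3) = 8 - (-9) = 17
|a wedge b|^2 = (-28)^2 + 4^2 + 17^2
= 784 + 16 + 289
= 1089


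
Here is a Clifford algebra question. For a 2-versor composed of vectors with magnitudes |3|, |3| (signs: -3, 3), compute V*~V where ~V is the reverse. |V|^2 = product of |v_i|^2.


Each vector v_i has |v_i|^2 = s_i^2
Squared scales: (-3)^2 = 9, 3^2 = 9
|V|^2 = 9 * 9
= 81


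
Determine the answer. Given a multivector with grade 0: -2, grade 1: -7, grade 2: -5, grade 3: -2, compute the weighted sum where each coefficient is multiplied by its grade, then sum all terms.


Grade-weighted sum = sum of grade_k * coefficient_k
0*(-2) = 0
1*(-7) = -7
2*(-5) = -10
3*(-2) = -6
Total = 0 + (-7) + (-10) + (-6) = -23


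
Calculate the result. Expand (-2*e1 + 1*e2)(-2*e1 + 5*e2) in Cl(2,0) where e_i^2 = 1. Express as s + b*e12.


Expand: (-2*e1 + 1*e2)(-2*e1 + 5*e2)
= (-2)*(-2)*e1e1 + (-2)*5*e1e2 + 1*(-2)*e2e1 + 1*5*e2e2
Using e1^2 = e2^2 = 1, e2e1 = -e1e2:
Scalar part s = (-2)*(-2) + 1*5 = 4 + 5 = 9
Bivector part b = (-2)*5 - 1*(-2) = -10 - (-2) = -8
uv = 9 - 8*e12


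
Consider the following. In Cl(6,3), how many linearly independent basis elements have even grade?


Even subalgebra dimension = 2^(n-1)
n = 6 + 3 = 9
2^(9 - 1) = 2^8 = 256
Verification: sum of C(9,k) for even k = 1 + 36 + 126 + 84 + 9 = 256
Result = 256


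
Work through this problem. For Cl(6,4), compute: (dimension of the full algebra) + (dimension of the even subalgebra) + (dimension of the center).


n = 6 + 4 = 10
Total dim = 2^10 = 1024
Even subalgebra dim = 2^9 = 512
n is even, so center dim = 1
Sum = 1024 + 512 + 1 = 1537


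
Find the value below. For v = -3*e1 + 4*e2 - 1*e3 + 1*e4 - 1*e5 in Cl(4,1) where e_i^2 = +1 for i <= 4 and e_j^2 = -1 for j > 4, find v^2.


v^2 = sum of c_i^2 * e_i^2
Positive signature terms (e_i^2 = +1): (-3)^2 + 4^2 + (-1)^2 + 1^2 = 27
Negative signature terms (e_j^2 = -1): (-1)^2 = 1
v^2 = 27 - 1 = 26


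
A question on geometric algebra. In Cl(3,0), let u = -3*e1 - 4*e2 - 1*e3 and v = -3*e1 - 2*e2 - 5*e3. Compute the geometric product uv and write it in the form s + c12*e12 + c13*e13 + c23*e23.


In Cl(3,0): e_i^2 = 1, e_ie_j = -e_je_i for i != j.
Scalar part = u . v = (-3)*(-3) + (-4)*(-2) + (-1)*(-5)
= 9 + 8 + 5 = 22
e12 coeff = (-3)*(-2) - (-4)*(-3) = 6 - 12 = -6
e13 coeff = (-3)*(-5) - (-1)*(-3) = 15 - 3 = 12
e23 coeff = (-4)*(-5) - (-1)*(-2) = 20 - 2 = 18
uv = 22 - 6*e12 + 12*e13 + 18*e23


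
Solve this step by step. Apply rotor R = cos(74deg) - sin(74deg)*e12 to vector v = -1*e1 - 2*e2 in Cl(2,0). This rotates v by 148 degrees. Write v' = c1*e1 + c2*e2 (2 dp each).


Rotor R = cos(74deg) - sin(74deg)*e12
Rotation angle theta = 2 * 74 = 148 degrees
v' = R*v*~R rotates v by theta.
cos(148deg) = -0.8480, sin(148deg) = 0.5299
v'_1 = -1*cos(148deg) - (-2)*sin(148deg)
= -1*(-0.8480) - (-2)*0.5299
= 1.91
v'_2 = -1*sin(148deg) + (-2)*cos(148deg)
= -1*0.5299 + (-2)*(-0.8480)
= 1.17
v' = 1.91*e1 + 1.17*e2


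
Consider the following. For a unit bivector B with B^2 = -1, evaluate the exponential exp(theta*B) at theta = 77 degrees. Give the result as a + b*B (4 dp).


For a unit bivector B with B^2 = -1, the exponential series gives
e^(theta*B) = cos(theta) + sin(theta)*B (the GA analogue of Euler's formula).
theta = 77 degrees = 1.343904 rad
cos(77 deg) = 0.2250
sin(77 deg) = 0.9744
exp(theta*B) = 0.2250 + 0.9744*B


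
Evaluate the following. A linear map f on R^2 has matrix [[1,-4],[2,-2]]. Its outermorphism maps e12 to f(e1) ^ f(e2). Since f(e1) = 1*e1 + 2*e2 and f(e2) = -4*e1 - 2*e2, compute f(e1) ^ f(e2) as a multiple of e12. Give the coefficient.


The outermorphism of a linear map f sends e1^e2 to f(e1)^f(e2).
f(e1) = 1*e1 + 2*e2
f(e2) = -4*e1 - 2*e2
f(e1) ^ f(e2) = (1*e1 + 2*e2) ^ (-4*e1 - 2*e2)
= 1*(-2)*e12 + 2*(-4)*e21
= (-2 - (-8))*e12
= 6*e12
Coefficient = 6


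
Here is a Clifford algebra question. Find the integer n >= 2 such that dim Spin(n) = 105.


dim Spin(n) = dim so(n) = n(n-1)/2.
Solve n(n-1)/2 = 105, i.e. n^2 - n - 210 = 0.
Discriminant = 1 + 8*105 = 841
n = (1 + sqrt(841))/2 = (1 + 29)/2 = 15


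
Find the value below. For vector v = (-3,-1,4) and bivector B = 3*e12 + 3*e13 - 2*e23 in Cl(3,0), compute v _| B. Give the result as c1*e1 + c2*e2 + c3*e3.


Left contraction v _| B = <vB>_1 (grade-1 part of the geometric product vB).
Using e1_|e12 = e2, e2_|e12 = -e1, e1_|e13 = e3, e3_|e13 = -e1, e2_|e23 = e3, e3_|e23 = -e2:
e1 coeff: -v2*b12 - v3*b13 = -(-1)*(3) - (4)*(3) = -9
e2 coeff: v1*b12 - v3*b23 = (-3)*(3) - (4)*(-2) = -1
e3 coeff: v1*b13 + v2*b23 = (-3)*(3) + (-1)*(-2) = -7
v _| B = -9*e1 - 1*e2 - 7*e3


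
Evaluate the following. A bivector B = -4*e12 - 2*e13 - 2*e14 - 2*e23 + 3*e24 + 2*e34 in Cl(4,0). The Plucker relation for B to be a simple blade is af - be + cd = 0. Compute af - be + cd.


Plucker relation: af - be + cd
a*f = (-4)*2 = -8
b*e = (-2)*3 = -6
c*d = (-2)*(-2) = 4
af - be + cd = -8 - (-6) + 4
= 2


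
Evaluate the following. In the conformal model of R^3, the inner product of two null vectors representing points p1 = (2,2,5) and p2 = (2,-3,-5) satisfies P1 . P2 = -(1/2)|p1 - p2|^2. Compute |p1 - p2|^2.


p1 - p2 = (0, 5, 10)
|p1 - p2|^2 = 0^2 + 5^2 + 10^2
= 0 + 25 + 100
= 125


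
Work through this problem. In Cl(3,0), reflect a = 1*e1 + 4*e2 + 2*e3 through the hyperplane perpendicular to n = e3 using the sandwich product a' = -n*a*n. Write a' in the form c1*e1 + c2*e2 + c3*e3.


Reflection formula: a' = -n*a*n, with n = e3 (unit vector, n^2 = 1).
For reflection through hyperplane perp to e3:
The component along e3 flips sign, others stay.
a = (1, 4, 2)
a' = (1, 4, -2)
a' = 1*e1 + 4*e2 - 2*e3


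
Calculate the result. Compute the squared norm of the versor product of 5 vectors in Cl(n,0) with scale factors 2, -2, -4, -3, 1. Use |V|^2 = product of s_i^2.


Each vector v_i has |v_i|^2 = s_i^2
Squared scales: 2^2 = 4, (-2)^2 = 4, (-4)^2 = 16, (-3)^2 = 9, 1^2 = 1
|V|^2 = 4 * 4 * 16 * 9 * 1
= 2304


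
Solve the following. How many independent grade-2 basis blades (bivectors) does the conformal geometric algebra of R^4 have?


The conformal model of R^4 uses Cl(5,1) with m = 4 + 2 = 6 generators.
Number of grade-2 blades = C(m, 2) = C(6, 2)
= 6*5/2 = 15


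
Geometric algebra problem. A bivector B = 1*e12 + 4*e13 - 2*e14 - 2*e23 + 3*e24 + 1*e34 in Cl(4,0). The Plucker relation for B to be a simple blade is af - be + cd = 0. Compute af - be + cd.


Plucker relation: af - be + cd
a*f = 1*1 = 1
b*e = 4*3 = 12
c*d = (-2)*(-2) = 4
af - be + cd = 1 - 12 + 4
= -7


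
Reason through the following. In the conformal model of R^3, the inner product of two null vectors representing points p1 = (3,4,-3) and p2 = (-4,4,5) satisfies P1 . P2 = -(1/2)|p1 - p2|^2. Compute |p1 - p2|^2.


p1 - p2 = (7, 0, -8)
|p1 - p2|^2 = 7^2 + 0^2 + (-8)^2
= 49 + 0 + 64
= 113


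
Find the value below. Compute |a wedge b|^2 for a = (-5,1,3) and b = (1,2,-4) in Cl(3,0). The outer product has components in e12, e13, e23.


a wedge b = (a1*b2 - a2*b1)*e12 + (a1*b3 - a3*b1)*e13 + (a2*b3 - a3*b2)*e23
e12 coeff: (-5)*2 - 1*1 = -10 - 1 = -11
e13 coeff: (-5)*(-4) - 3*1 = 20 - 3 = 17
e23 coeff: 1*(-4) - 3*2 = -4 - 6 = -10
|a wedge b|^2 = (-11)^2 + 17^2 + (-10)^2
= 121 + 289 + 100
= 510


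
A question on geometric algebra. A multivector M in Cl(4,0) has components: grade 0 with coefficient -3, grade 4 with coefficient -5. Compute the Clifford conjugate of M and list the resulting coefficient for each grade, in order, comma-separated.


Clifford conjugate sign for grade k: (-1)^(k(k+1)/2)
Grade 0: (-1)^(0*1/2) = (-1)^0 = 1, coeff -3 -> -3
Grade 4: (-1)^(4*5/2) = (-1)^10 = 1, coeff -5 -> -5
Conjugated coefficients: -3, -5


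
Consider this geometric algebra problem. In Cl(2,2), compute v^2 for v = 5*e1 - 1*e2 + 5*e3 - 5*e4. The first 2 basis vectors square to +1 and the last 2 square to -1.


v^2 = sum of c_i^2 * e_i^2
Positive signature terms (e_i^2 = +1): 5^2 + (-1)^2 = 26
Negative signature terms (e_j^2 = -1): 5^2 + (-5)^2 = 50
v^2 = 26 - 50 = -24


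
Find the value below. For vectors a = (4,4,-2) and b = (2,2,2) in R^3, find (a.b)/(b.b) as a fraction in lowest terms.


Projection coefficient = (a . b) / (b . b)
a . b = 4*2 + 4*2 + (-2)*2
= 8 + 8 + (-4) = 12
b . b = 2^2 + 2^2 + 2^2
= 4 + 4 + 4 = 12
Coefficient = 12/12
In lowest terms: 1/1


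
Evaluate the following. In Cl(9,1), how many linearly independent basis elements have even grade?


Even subalgebra dimension = 2^(n-1)
n = 9 + 1 = 10
2^(10 - 1) = 2^9 = 512
Verification: sum of C(10,k) for even k = 1 + 45 + 210 + 210 + 45 + 1 = 512
Result = 512


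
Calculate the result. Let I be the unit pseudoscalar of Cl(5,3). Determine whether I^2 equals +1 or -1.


The pseudoscalar I = e1...e_n (product of all n generators) of Cl(p,q) satisfies I^2 = (-1)^(q + n(n-1)/2).
p = 5, q = 3, n = p + q = 8
n(n-1)/2 = 8 * 7 / 2 = 28
Exponent = q + n(n-1)/2 = 3 + 28 = 31
I^2 = (-1)^31 = -1


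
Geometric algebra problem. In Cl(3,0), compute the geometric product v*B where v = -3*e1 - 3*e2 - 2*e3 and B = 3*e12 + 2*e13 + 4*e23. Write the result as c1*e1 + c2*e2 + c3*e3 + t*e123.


vB has grade-1 (vector) and grade-3 (trivector) parts: vB = (v _| B) + (v ^ B).
Vector part <vB>_1:
  e1: -v2*b12 - v3*b13 = -(-3)*(3) - (-2)*(2) = 13
  e2: v1*b12 - v3*b23 = (-3)*(3) - (-2)*(4) = -1
  e3: v1*b13 + v2*b23 = (-3)*(2) + (-3)*(4) = -18
Trivector part <vB>_3:
  e123: v1*b23 - v2*b13 + v3*b12 = (-3)*(4) - (-3)*(2) + (-2)*(3) = -12
vB = 13*e1 - 1*e2 - 18*e3 - 12*e123


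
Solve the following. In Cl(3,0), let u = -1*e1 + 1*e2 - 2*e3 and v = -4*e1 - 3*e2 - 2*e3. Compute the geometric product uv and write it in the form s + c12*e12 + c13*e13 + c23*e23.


In Cl(3,0): e_i^2 = 1, e_ie_j = -e_je_i for i != j.
Scalar part = u . v = (-1)*(-4) + 1*(-3) + (-2)*(-2)
= 4 + (-3) + 4 = 5
e12 coeff = (-1)*(-3) - 1*(-4) = 3 - (-4) = 7
e13 coeff = (-1)*(-2) - (-2)*(-4) = 2 - 8 = -6
e23 coeff = 1*(-2) - (-2)*(-3) = -2 - 6 = -8
uv = 5 + 7*e12 - 6*e13 - 8*e23


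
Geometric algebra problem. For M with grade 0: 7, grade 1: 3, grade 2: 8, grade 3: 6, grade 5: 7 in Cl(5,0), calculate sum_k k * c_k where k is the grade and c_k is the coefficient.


Grade-weighted sum = sum of grade_k * coefficient_k
0*7 = 0
1*3 = 3
2*8 = 16
3*6 = 18
5*7 = 35
Total = 0 + 3 + 16 + 18 + 35 = 72


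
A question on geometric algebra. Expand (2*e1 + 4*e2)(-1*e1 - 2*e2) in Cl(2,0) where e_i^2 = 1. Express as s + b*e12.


Expand: (2*e1 + 4*e2)(-1*e1 - 2*e2)
= 2*(-1)*e1e1 + 2*(-2)*e1e2 + 4*(-1)*e2e1 + 4*(-2)*e2e2
Using e1^2 = e2^2 = 1, e2e1 = -e1e2:
Scalar part s = 2*(-1) + 4*(-2) = -2 + (-8) = -10
Bivector part b = 2*(-2) - 4*(-1) = -4 - (-4) = 0
uv = -10 + 0*e12


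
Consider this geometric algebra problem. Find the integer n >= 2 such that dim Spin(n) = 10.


dim Spin(n) = dim so(n) = n(n-1)/2.
Solve n(n-1)/2 = 10, i.e. n^2 - n - 20 = 0.
Discriminant = 1 + 8*10 = 81
n = (1 + sqrt(81))/2 = (1 + 9)/2 = 5


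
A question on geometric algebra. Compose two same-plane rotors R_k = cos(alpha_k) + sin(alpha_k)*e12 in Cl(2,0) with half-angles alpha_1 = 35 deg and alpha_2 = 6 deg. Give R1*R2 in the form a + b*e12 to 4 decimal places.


Same-plane rotors commute and their half-angles add:
R1*R2 = cos(a1 + a2) + sin(a1 + a2)*e12.
a1 + a2 = 35 + 6 = 41 deg
cos(41 deg) = 0.7547
sin(41 deg) = 0.6561
R1*R2 = 0.7547 + 0.6561*e12


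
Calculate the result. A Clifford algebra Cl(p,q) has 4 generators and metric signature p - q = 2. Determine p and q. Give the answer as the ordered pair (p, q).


We need p + q = 4 and p - q = 2.
Adding: 2p = 4 + 2 = 6, so p = 3.
Then q = 4 - 3 = 1.
(p, q) = (3, 1)


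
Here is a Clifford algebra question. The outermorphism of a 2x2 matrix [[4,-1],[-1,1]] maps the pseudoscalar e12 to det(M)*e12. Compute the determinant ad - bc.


The outermorphism of a linear map f sends e1^e2 to f(e1)^f(e2).
f(e1) = 4*e1 - 1*e2
f(e2) = -1*e1 + 1*e2
f(e1) ^ f(e2) = (4*e1 - 1*e2) ^ (-1*e1 + 1*e2)
= 4*1*e12 + (-1)*(-1)*e21
= (4 - 1)*e12
= 3*e12
Coefficient = 3


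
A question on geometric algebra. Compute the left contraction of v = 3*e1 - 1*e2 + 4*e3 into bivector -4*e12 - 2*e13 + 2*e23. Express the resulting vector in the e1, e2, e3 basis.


Left contraction v _| B = <vB>_1 (grade-1 part of the geometric product vB).
Using e1_|e12 = e2, e2_|e12 = -e1, e1_|e13 = e3, e3_|e13 = -e1, e2_|e23 = e3, e3_|e23 = -e2:
e1 coeff: -v2*b12 - v3*b13 = -(-1)*(-4) - (4)*(-2) = 4
e2 coeff: v1*b12 - v3*b23 = (3)*(-4) - (4)*(2) = -20
e3 coeff: v1*b13 + v2*b23 = (3)*(-2) + (-1)*(2) = -8
v _| B = 4*e1 - 20*e2 - 8*e3


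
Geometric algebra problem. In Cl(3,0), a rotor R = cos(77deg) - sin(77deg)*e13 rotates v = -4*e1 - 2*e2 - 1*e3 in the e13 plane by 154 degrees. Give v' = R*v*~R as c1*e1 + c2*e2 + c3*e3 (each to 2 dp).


Rotor R = cos(77deg) - sin(77deg)*e13
Rotation angle theta = 2 * 77 = 154 degrees in the e13 plane (e1 -> e3).
The component perpendicular to the plane (e2) is invariant: v'_2 = v2 = -2.00
cos(154deg) = -0.8988, sin(154deg) = 0.4384
v'_1 = v1*cos(theta) - v3*sin(theta) = -4*(-0.8988) - (-1)*0.4384 = 4.03
v'_3 = v1*sin(theta) + v3*cos(theta) = -4*0.4384 + (-1)*(-0.8988) = -0.85
v' = 4.03*e1 - 2.00*e2 - 0.85*e3


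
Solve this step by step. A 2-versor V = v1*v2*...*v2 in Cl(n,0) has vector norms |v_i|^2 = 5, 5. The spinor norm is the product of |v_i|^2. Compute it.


Spinor norm N(V) = |v1|^2 * |v2|^2 * ... * |v2|^2
= 5 * 5
Running product: 5, 25
N(V) = 25


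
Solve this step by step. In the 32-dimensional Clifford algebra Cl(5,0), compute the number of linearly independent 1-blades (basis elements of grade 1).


Number of grade-k basis blades in Cl(p,q) with n = p + q is C(n, k).
n = 5 + 0 = 5
C(5, 1) = 5! / (1! * 4!)
= 120 / (1 * 24)
= 5


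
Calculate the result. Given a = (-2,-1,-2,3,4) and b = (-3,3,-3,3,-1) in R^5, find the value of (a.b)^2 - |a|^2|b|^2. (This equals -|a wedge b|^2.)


a . b = (-2)*(-3) + (-1)*3 + (-2)*(-3) + 3*3 + 4*(-1)
= 6 + (-3) + 6 + 9 + (-4) = 14
|a|^2 = (-2)^2 + (-1)^2 + (-2)^2 + 3^2 + 4^2 = 34
|b|^2 = (-3)^2 + 3^2 + (-3)^2 + 3^2 + (-1)^2 = 37
(a.b)^2 = 14^2 = 196
|a|^2 * |b|^2 = 34 * 37 = 1258
Result = 196 - 1258 = -1062


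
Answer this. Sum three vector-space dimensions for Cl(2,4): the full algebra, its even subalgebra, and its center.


n = 2 + 4 = 6
Total dim = 2^6 = 64
Even subalgebra dim = 2^5 = 32
n is even, so center dim = 1
Sum = 64 + 32 + 1 = 97


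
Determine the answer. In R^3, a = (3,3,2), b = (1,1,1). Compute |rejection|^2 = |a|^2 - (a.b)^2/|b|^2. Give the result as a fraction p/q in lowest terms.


|a|^2 = 3^2 + 3^2 + 2^2 = 22
|b|^2 = 1^2 + 1^2 + 1^2 = 3
a . b = 3*1 + 3*1 + 2*1 = 8
(a.b)^2 = 8^2 = 64
|rej|^2 = 22 - 64/3
= (66 - 64)/3
= 2/3
In lowest terms: 2/3


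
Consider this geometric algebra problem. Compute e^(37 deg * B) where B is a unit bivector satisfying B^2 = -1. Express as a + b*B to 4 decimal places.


For a unit bivector B with B^2 = -1, the exponential series gives
e^(theta*B) = cos(theta) + sin(theta)*B (the GA analogue of Euler's formula).
theta = 37 degrees = 0.645772 rad
cos(37 deg) = 0.7986
sin(37 deg) = 0.6018
exp(theta*B) = 0.7986 + 0.6018*B


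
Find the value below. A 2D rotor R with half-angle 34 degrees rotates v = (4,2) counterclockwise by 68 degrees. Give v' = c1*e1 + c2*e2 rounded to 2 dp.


Rotor R = cos(34deg) - sin(34deg)*e12
Rotation angle theta = 2 * 34 = 68 degrees
v' = R*v*~R rotates v by theta.
cos(68deg) = 0.3746, sin(68deg) = 0.9272
v'_1 = 4*cos(68deg) - 2*sin(68deg)
= 4*0.3746 - 2*0.9272
= -0.36
v'_2 = 4*sin(68deg) + 2*cos(68deg)
= 4*0.9272 + 2*0.3746
= 4.46
v' = -0.36*e1 + 4.46*e2


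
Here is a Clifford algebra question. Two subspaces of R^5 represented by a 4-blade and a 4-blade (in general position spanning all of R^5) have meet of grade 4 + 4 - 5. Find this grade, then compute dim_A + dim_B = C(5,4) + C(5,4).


Meet grade = grade(A) + grade(B) - n
= 4 + 4 - 5 = 3
C(5,4) = 5
C(5,4) = 5
dim_A + dim_B = 5 + 5 = 10


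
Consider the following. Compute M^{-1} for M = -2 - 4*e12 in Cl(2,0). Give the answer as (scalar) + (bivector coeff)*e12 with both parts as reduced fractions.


M = -2 - 4*e12, where e12^2 = -1.
Since M commutes with its reverse ~M = a - b*e12, M * ~M = a^2 - b^2*e12^2 = a^2 + b^2.
So M^{-1} = ~M / (a^2 + b^2) = (a - b*e12)/(a^2 + b^2).
a^2 + b^2 = 4 + 16 = 20
Scalar part = -2/20 = -1/10
Bivector coeff = 4/20 = 1/5
M^{-1} = -1/10 + 1/5*e12


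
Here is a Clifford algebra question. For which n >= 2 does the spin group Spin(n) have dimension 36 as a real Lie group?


dim Spin(n) = dim so(n) = n(n-1)/2.
Solve n(n-1)/2 = 36, i.e. n^2 - n - 72 = 0.
Discriminant = 1 + 8*36 = 289
n = (1 + sqrt(289))/2 = (1 + 17)/2 = 9


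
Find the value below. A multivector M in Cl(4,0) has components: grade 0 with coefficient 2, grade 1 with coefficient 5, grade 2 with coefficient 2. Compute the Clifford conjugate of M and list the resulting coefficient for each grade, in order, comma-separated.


Clifford conjugate sign for grade k: (-1)^(k(k+1)/2)
Grade 0: (-1)^(0*1/2) = (-1)^0 = 1, coeff 2 -> 2
Grade 1: (-1)^(1*2/2) = (-1)^1 = -1, coeff 5 -> -5
Grade 2: (-1)^(2*3/2) = (-1)^3 = -1, coeff 2 -> -2
Conjugated coefficients: 2, -5, -2


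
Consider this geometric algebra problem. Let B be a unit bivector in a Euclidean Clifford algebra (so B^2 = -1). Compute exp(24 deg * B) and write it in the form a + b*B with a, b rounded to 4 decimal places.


For a unit bivector B with B^2 = -1, the exponential series gives
e^(theta*B) = cos(theta) + sin(theta)*B (the GA analogue of Euler's formula).
theta = 24 degrees = 0.418879 rad
cos(24 deg) = 0.9135
sin(24 deg) = 0.4067
exp(theta*B) = 0.9135 + 0.4067*B


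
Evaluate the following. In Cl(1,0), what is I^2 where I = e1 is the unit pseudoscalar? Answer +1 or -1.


The pseudoscalar I = e1...e_n (product of all n generators) of Cl(p,q) satisfies I^2 = (-1)^(q + n(n-1)/2).
p = 1, q = 0, n = p + q = 1
n(n-1)/2 = 1 * 0 / 2 = 0
Exponent = q + n(n-1)/2 = 0 + 0 = 0
I^2 = (-1)^0 = +1


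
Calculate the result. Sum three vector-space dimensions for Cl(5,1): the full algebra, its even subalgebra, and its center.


n = 5 + 1 = 6
Total dim = 2^6 = 64
Even subalgebra dim = 2^5 = 32
n is even, so center dim = 1
Sum = 64 + 32 + 1 = 97


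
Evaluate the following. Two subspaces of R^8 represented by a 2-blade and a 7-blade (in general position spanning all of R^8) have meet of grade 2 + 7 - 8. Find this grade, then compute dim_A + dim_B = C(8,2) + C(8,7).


Meet grade = grade(A) + grade(B) - n
= 2 + 7 - 8 = 1
C(8,2) = 28
C(8,7) = 8
dim_A + dim_B = 28 + 8 = 36


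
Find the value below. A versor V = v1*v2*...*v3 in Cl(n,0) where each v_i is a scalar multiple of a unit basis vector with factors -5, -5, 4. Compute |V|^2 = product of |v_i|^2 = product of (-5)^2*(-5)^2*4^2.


Each vector v_i has |v_i|^2 = s_i^2
Squared scales: (-5)^2 = 25, (-5)^2 = 25, 4^2 = 16
|V|^2 = 25 * 25 * 16
= 10000


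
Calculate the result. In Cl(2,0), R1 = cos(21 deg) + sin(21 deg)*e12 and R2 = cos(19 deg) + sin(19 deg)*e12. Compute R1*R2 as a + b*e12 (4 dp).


Same-plane rotors commute and their half-angles add:
R1*R2 = cos(a1 + a2) + sin(a1 + a2)*e12.
a1 + a2 = 21 + 19 = 40 deg
cos(40 deg) = 0.7660
sin(40 deg) = 0.6428
R1*R2 = 0.7660 + 0.6428*e12


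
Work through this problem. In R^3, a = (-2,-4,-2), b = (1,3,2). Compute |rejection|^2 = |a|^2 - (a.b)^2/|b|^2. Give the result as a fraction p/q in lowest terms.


|a|^2 = (-2)^2 + (-4)^2 + (-2)^2 = 24
|b|^2 = 1^2 + 3^2 + 2^2 = 14
a . b = (-2)*1 + (-4)*3 + (-2)*2 = -18
(a.b)^2 = (-18)^2 = 324
|rej|^2 = 24 - 324/14
= (336 - 324)/14
= 12/14
In lowest terms: 6/7


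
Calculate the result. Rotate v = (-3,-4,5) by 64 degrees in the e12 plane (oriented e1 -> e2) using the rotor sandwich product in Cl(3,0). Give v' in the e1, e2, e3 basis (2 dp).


Rotor R = cos(32deg) - sin(32deg)*e12
Rotation angle theta = 2 * 32 = 64 degrees in the e12 plane (e1 -> e2).
The component perpendicular to the plane (e3) is invariant: v'_3 = v3 = 5.00
cos(64deg) = 0.4384, sin(64deg) = 0.8988
v'_1 = v1*cos(theta) - v2*sin(theta) = -3*0.4384 - (-4)*0.8988 = 2.28
v'_2 = v1*sin(theta) + v2*cos(theta) = -3*0.8988 + (-4)*0.4384 = -4.45
v' = 2.28*e1 - 4.45*e2 + 5.00*e3
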